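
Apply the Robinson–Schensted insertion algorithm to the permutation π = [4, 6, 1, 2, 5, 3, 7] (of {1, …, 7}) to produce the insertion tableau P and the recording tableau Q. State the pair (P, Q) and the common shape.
P = [1, 2, 3, 7] / [4, 5] / [6];  Q = [1, 2, 5, 7] / [3, 4] / [6];  common shape = (4, 2, 1)

Row-insert the values π_1, π_2, … into P one at a time, bumping the leftmost entry strictly greater than the inserted value down to the next row. The recording tableau Q records, in position (i, j), the step at which that cell was added to P.
  Insert 4 (step 1): P = [4];  Q = [1]
  Insert 6 (step 2): P = [4, 6];  Q = [1, 2]
  Insert 1 (step 3): P = [1, 6] / [4];  Q = [1, 2] / [3]
  Insert 2 (step 4): P = [1, 2] / [4, 6];  Q = [1, 2] / [3, 4]
  Insert 5 (step 5): P = [1, 2, 5] / [4, 6];  Q = [1, 2, 5] / [3, 4]
  Insert 3 (step 6): P = [1, 2, 3] / [4, 5] / [6];  Q = [1, 2, 5] / [3, 4] / [6]
  Insert 7 (step 7): P = [1, 2, 3, 7] / [4, 5] / [6];  Q = [1, 2, 5, 7] / [3, 4] / [6]
Final shape: (4, 2, 1).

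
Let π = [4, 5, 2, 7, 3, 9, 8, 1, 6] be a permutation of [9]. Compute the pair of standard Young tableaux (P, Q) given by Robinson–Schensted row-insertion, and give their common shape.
P = [1, 3, 6, 8] / [2, 5, 7] / [4, 9];  Q = [1, 2, 4, 6] / [3, 5, 7] / [8, 9];  common shape = (4, 3, 2)

Row-insert the values π_1, π_2, … into P one at a time, bumping the leftmost entry strictly greater than the inserted value down to the next row. The recording tableau Q records, in position (i, j), the step at which that cell was added to P.
  Insert 4 (step 1): P = [4];  Q = [1]
  Insert 5 (step 2): P = [4, 5];  Q = [1, 2]
  Insert 2 (step 3): P = [2, 5] / [4];  Q = [1, 2] / [3]
  Insert 7 (step 4): P = [2, 5, 7] / [4];  Q = [1, 2, 4] / [3]
  Insert 3 (step 5): P = [2, 3, 7] / [4, 5];  Q = [1, 2, 4] / [3, 5]
  Insert 9 (step 6): P = [2, 3, 7, 9] / [4, 5];  Q = [1, 2, 4, 6] / [3, 5]
  Insert 8 (step 7): P = [2, 3, 7, 8] / [4, 5, 9];  Q = [1, 2, 4, 6] / [3, 5, 7]
  Insert 1 (step 8): P = [1, 3, 7, 8] / [2, 5, 9] / [4];  Q = [1, 2, 4, 6] / [3, 5, 7] / [8]
  Insert 6 (step 9): P = [1, 3, 6, 8] / [2, 5, 7] / [4, 9];  Q = [1, 2, 4, 6] / [3, 5, 7] / [8, 9]
Final shape: (4, 3, 2).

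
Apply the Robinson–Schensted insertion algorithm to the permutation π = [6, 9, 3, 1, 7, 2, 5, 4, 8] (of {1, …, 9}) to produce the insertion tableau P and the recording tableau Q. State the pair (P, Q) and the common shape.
P = [1, 2, 4, 8] / [3, 5] / [6, 7] / [9];  Q = [1, 2, 7, 9] / [3, 5] / [4, 6] / [8];  common shape = (4, 2, 2, 1)

Row-insert the values π_1, π_2, … into P one at a time, bumping the leftmost entry strictly greater than the inserted value down to the next row. The recording tableau Q records, in position (i, j), the step at which that cell was added to P.
  Insert 6 (step 1): P = [6];  Q = [1]
  Insert 9 (step 2): P = [6, 9];  Q = [1, 2]
  Insert 3 (step 3): P = [3, 9] / [6];  Q = [1, 2] / [3]
  Insert 1 (step 4): P = [1, 9] / [3] / [6];  Q = [1, 2] / [3] / [4]
  Insert 7 (step 5): P = [1, 7] / [3, 9] / [6];  Q = [1, 2] / [3, 5] / [4]
  Insert 2 (step 6): P = [1, 2] / [3, 7] / [6, 9];  Q = [1, 2] / [3, 5] / [4, 6]
  Insert 5 (step 7): P = [1, 2, 5] / [3, 7] / [6, 9];  Q = [1, 2, 7] / [3, 5] / [4, 6]
  Insert 4 (step 8): P = [1, 2, 4] / [3, 5] / [6, 7] / [9];  Q = [1, 2, 7] / [3, 5] / [4, 6] / [8]
  Insert 8 (step 9): P = [1, 2, 4, 8] / [3, 5] / [6, 7] / [9];  Q = [1, 2, 7, 9] / [3, 5] / [4, 6] / [8]
Final shape: (4, 2, 2, 1).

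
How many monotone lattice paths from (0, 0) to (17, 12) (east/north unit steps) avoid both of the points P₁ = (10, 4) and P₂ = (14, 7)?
Number of paths = 40904780

Inclusion–exclusion. Total paths: C(29, 17) = 51895935. Through P₁: C(14, 10)·C(15, 7) = 6441435. Through P₂: C(21, 14)·C(8, 3) = 6511680. Since P₁ is strictly southwest of P₂, a monotone path through both must visit P₁ then P₂; paths through both = C(14, 10)·C(7, 4)·C(8, 3) = 1961960. Avoid both = 51895935 − 6441435 − 6511680 + 1961960 = 40904780.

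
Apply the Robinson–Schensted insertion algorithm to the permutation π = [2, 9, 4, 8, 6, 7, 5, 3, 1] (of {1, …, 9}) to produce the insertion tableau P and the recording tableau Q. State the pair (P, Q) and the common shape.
P = [1, 3, 5, 7] / [2] / [4] / [6] / [8] / [9];  Q = [1, 2, 4, 6] / [3] / [5] / [7] / [8] / [9];  common shape = (4, 1, 1, 1, 1, 1)

Row-insert the values π_1, π_2, … into P one at a time, bumping the leftmost entry strictly greater than the inserted value down to the next row. The recording tableau Q records, in position (i, j), the step at which that cell was added to P.
  Insert 2 (step 1): P = [2];  Q = [1]
  Insert 9 (step 2): P = [2, 9];  Q = [1, 2]
  Insert 4 (step 3): P = [2, 4] / [9];  Q = [1, 2] / [3]
  Insert 8 (step 4): P = [2, 4, 8] / [9];  Q = [1, 2, 4] / [3]
  Insert 6 (step 5): P = [2, 4, 6] / [8] / [9];  Q = [1, 2, 4] / [3] / [5]
  Insert 7 (step 6): P = [2, 4, 6, 7] / [8] / [9];  Q = [1, 2, 4, 6] / [3] / [5]
  Insert 5 (step 7): P = [2, 4, 5, 7] / [6] / [8] / [9];  Q = [1, 2, 4, 6] / [3] / [5] / [7]
  Insert 3 (step 8): P = [2, 3, 5, 7] / [4] / [6] / [8] / [9];  Q = [1, 2, 4, 6] / [3] / [5] / [7] / [8]
  Insert 1 (step 9): P = [1, 3, 5, 7] / [2] / [4] / [6] / [8] / [9];  Q = [1, 2, 4, 6] / [3] / [5] / [7] / [8] / [9]
Final shape: (4, 1, 1, 1, 1, 1).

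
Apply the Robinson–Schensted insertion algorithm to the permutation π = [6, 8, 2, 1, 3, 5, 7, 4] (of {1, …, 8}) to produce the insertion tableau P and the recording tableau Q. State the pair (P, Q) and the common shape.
P = [1, 3, 4, 7] / [2, 5] / [6, 8];  Q = [1, 2, 6, 7] / [3, 5] / [4, 8];  common shape = (4, 2, 2)

Row-insert the values π_1, π_2, … into P one at a time, bumping the leftmost entry strictly greater than the inserted value down to the next row. The recording tableau Q records, in position (i, j), the step at which that cell was added to P.
  Insert 6 (step 1): P = [6];  Q = [1]
  Insert 8 (step 2): P = [6, 8];  Q = [1, 2]
  Insert 2 (step 3): P = [2, 8] / [6];  Q = [1, 2] / [3]
  Insert 1 (step 4): P = [1, 8] / [2] / [6];  Q = [1, 2] / [3] / [4]
  Insert 3 (step 5): P = [1, 3] / [2, 8] / [6];  Q = [1, 2] / [3, 5] / [4]
  Insert 5 (step 6): P = [1, 3, 5] / [2, 8] / [6];  Q = [1, 2, 6] / [3, 5] / [4]
  Insert 7 (step 7): P = [1, 3, 5, 7] / [2, 8] / [6];  Q = [1, 2, 6, 7] / [3, 5] / [4]
  Insert 4 (step 8): P = [1, 3, 4, 7] / [2, 5] / [6, 8];  Q = [1, 2, 6, 7] / [3, 5] / [4, 8]
Final shape: (4, 2, 2).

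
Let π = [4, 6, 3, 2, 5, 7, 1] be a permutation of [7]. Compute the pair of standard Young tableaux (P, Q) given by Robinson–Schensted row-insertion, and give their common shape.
P = [1, 5, 7] / [2, 6] / [3] / [4];  Q = [1, 2, 6] / [3, 5] / [4] / [7];  common shape = (3, 2, 1, 1)

Row-insert the values π_1, π_2, … into P one at a time, bumping the leftmost entry strictly greater than the inserted value down to the next row. The recording tableau Q records, in position (i, j), the step at which that cell was added to P.
  Insert 4 (step 1): P = [4];  Q = [1]
  Insert 6 (step 2): P = [4, 6];  Q = [1, 2]
  Insert 3 (step 3): P = [3, 6] / [4];  Q = [1, 2] / [3]
  Insert 2 (step 4): P = [2, 6] / [3] / [4];  Q = [1, 2] / [3] / [4]
  Insert 5 (step 5): P = [2, 5] / [3, 6] / [4];  Q = [1, 2] / [3, 5] / [4]
  Insert 7 (step 6): P = [2, 5, 7] / [3, 6] / [4];  Q = [1, 2, 6] / [3, 5] / [4]
  Insert 1 (step 7): P = [1, 5, 7] / [2, 6] / [3] / [4];  Q = [1, 2, 6] / [3, 5] / [4] / [7]
Final shape: (3, 2, 1, 1).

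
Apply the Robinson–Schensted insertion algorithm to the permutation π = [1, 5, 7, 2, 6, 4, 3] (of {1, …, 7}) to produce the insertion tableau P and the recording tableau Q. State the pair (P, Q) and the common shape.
P = [1, 2, 3] / [4, 6] / [5] / [7];  Q = [1, 2, 3] / [4, 5] / [6] / [7];  common shape = (3, 2, 1, 1)

Row-insert the values π_1, π_2, … into P one at a time, bumping the leftmost entry strictly greater than the inserted value down to the next row. The recording tableau Q records, in position (i, j), the step at which that cell was added to P.
  Insert 1 (step 1): P = [1];  Q = [1]
  Insert 5 (step 2): P = [1, 5];  Q = [1, 2]
  Insert 7 (step 3): P = [1, 5, 7];  Q = [1, 2, 3]
  Insert 2 (step 4): P = [1, 2, 7] / [5];  Q = [1, 2, 3] / [4]
  Insert 6 (step 5): P = [1, 2, 6] / [5, 7];  Q = [1, 2, 3] / [4, 5]
  Insert 4 (step 6): P = [1, 2, 4] / [5, 6] / [7];  Q = [1, 2, 3] / [4, 5] / [6]
  Insert 3 (step 7): P = [1, 2, 3] / [4, 6] / [5] / [7];  Q = [1, 2, 3] / [4, 5] / [6] / [7]
Final shape: (3, 2, 1, 1).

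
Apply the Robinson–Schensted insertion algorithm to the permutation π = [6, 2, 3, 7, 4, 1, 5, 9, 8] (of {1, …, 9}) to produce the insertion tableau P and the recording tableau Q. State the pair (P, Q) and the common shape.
P = [1, 3, 4, 5, 8] / [2, 7, 9] / [6];  Q = [1, 3, 4, 7, 8] / [2, 5, 9] / [6];  common shape = (5, 3, 1)

Row-insert the values π_1, π_2, … into P one at a time, bumping the leftmost entry strictly greater than the inserted value down to the next row. The recording tableau Q records, in position (i, j), the step at which that cell was added to P.
  Insert 6 (step 1): P = [6];  Q = [1]
  Insert 2 (step 2): P = [2] / [6];  Q = [1] / [2]
  Insert 3 (step 3): P = [2, 3] / [6];  Q = [1, 3] / [2]
  Insert 7 (step 4): P = [2, 3, 7] / [6];  Q = [1, 3, 4] / [2]
  Insert 4 (step 5): P = [2, 3, 4] / [6, 7];  Q = [1, 3, 4] / [2, 5]
  Insert 1 (step 6): P = [1, 3, 4] / [2, 7] / [6];  Q = [1, 3, 4] / [2, 5] / [6]
  Insert 5 (step 7): P = [1, 3, 4, 5] / [2, 7] / [6];  Q = [1, 3, 4, 7] / [2, 5] / [6]
  Insert 9 (step 8): P = [1, 3, 4, 5, 9] / [2, 7] / [6];  Q = [1, 3, 4, 7, 8] / [2, 5] / [6]
  Insert 8 (step 9): P = [1, 3, 4, 5, 8] / [2, 7, 9] / [6];  Q = [1, 3, 4, 7, 8] / [2, 5, 9] / [6]
Final shape: (5, 3, 1).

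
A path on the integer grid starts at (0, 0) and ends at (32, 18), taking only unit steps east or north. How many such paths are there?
Number of paths = 18053528883775

A monotone lattice path from (0, 0) to (32, 18) consists of 32 east steps and 18 north steps in some order, so it is determined by which 32 of the 50 steps are east. The count is C(50, 32) = 18053528883775.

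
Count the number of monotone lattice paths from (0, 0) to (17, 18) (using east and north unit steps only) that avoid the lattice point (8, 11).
Number of paths = 3672909570

Total paths from (0, 0) to (17, 18): C(35, 17) = 4537567650. Paths through (8, 11): (paths (0, 0) → (8, 11)) × (paths (8, 11) → (17, 18)) = C(19, 8) · C(16, 9) = 75582 · 11440 = 864658080. Avoidance count = 4537567650 − 864658080 = 3672909570.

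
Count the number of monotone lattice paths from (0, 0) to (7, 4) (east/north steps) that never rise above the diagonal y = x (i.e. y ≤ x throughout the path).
Number of paths = 165

By the reflection principle (André's argument), the number of monotone paths to (7, 4) with n ≤ m that never go above y = x is C(11, 7) − C(11, 8) = 330 − 165 = 165.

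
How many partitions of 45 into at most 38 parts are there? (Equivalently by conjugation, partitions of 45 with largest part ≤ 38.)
p(45, parts ≤ 38) = 89104

Use the recurrence p(n, m) = p(n, m−1) + p(n−m, m): either the largest part is < m (count p(n, m−1)) or the largest part is exactly m (remove one copy of m, count p(n−m, m)). With p(0, ·) = 1 this gives p(45, parts ≤ 38) = 89104. (By conjugating Young diagrams, this also counts partitions of 45 into at most 38 parts.)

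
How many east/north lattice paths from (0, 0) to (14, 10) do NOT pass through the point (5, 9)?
Number of paths = 1941236

Total paths from (0, 0) to (14, 10): C(24, 14) = 1961256. Paths through (5, 9): (paths (0, 0) → (5, 9)) × (paths (5, 9) → (14, 10)) = C(14, 5) · C(10, 9) = 2002 · 10 = 20020. Avoidance count = 1961256 − 20020 = 1941236.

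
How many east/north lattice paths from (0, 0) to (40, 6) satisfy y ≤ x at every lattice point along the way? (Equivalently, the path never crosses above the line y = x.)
Number of paths = 7996065

By the reflection principle (André's argument), the number of monotone paths to (40, 6) with n ≤ m that never go above y = x is C(46, 40) − C(46, 41) = 9366819 − 1370754 = 7996065.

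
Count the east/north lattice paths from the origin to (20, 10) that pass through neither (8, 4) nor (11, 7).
Number of paths = 16032555

Inclusion–exclusion. Total paths: C(30, 20) = 30045015. Through P₁: C(12, 8)·C(18, 12) = 9189180. Through P₂: C(18, 11)·C(12, 9) = 7001280. Since P₁ is strictly southwest of P₂, a monotone path through both must visit P₁ then P₂; paths through both = C(12, 8)·C(6, 3)·C(12, 9) = 2178000. Avoid both = 30045015 − 9189180 − 7001280 + 2178000 = 16032555.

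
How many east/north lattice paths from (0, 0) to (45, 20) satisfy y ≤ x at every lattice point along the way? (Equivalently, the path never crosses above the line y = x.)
Number of paths = 16018036991633040

By the reflection principle (André's argument), the number of monotone paths to (45, 20) with n ≤ m that never go above y = x is C(65, 45) − C(65, 46) = 28339603908273840 − 12321566916640800 = 16018036991633040.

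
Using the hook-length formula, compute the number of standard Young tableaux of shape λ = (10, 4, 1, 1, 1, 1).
# SYT of shape (10, 4, 1, 1, 1, 1) = 714714

Hook-length formula: f^λ = n! / Π hook(c), product over all cells c of the Young diagram. For λ = (10, 4, 1, 1, 1, 1), n = 18 boxes. Hook lengths by row (left-to-right, top-to-bottom): [15, 10, 9, 8, 6, 5, 4, 3, 2, 1]; [8, 3, 2, 1]; [4]; [3]; [2]; [1]. Product of hooks = 8957952000. So f^λ = 18! / 8957952000 = 6402373705728000 / 8957952000 = 714714.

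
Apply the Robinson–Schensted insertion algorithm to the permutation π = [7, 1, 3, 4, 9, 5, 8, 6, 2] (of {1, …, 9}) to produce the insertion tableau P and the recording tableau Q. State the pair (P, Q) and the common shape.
P = [1, 2, 4, 5, 6] / [3, 8] / [7] / [9];  Q = [1, 3, 4, 5, 7] / [2, 6] / [8] / [9];  common shape = (5, 2, 1, 1)

Row-insert the values π_1, π_2, … into P one at a time, bumping the leftmost entry strictly greater than the inserted value down to the next row. The recording tableau Q records, in position (i, j), the step at which that cell was added to P.
  Insert 7 (step 1): P = [7];  Q = [1]
  Insert 1 (step 2): P = [1] / [7];  Q = [1] / [2]
  Insert 3 (step 3): P = [1, 3] / [7];  Q = [1, 3] / [2]
  Insert 4 (step 4): P = [1, 3, 4] / [7];  Q = [1, 3, 4] / [2]
  Insert 9 (step 5): P = [1, 3, 4, 9] / [7];  Q = [1, 3, 4, 5] / [2]
  Insert 5 (step 6): P = [1, 3, 4, 5] / [7, 9];  Q = [1, 3, 4, 5] / [2, 6]
  Insert 8 (step 7): P = [1, 3, 4, 5, 8] / [7, 9];  Q = [1, 3, 4, 5, 7] / [2, 6]
  Insert 6 (step 8): P = [1, 3, 4, 5, 6] / [7, 8] / [9];  Q = [1, 3, 4, 5, 7] / [2, 6] / [8]
  Insert 2 (step 9): P = [1, 2, 4, 5, 6] / [3, 8] / [7] / [9];  Q = [1, 3, 4, 5, 7] / [2, 6] / [8] / [9]
Final shape: (5, 2, 1, 1).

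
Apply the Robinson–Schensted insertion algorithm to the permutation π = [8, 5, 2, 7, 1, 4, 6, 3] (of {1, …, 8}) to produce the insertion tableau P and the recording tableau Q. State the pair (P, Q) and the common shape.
P = [1, 3, 6] / [2, 4] / [5, 7] / [8];  Q = [1, 4, 7] / [2, 6] / [3, 8] / [5];  common shape = (3, 2, 2, 1)

Row-insert the values π_1, π_2, … into P one at a time, bumping the leftmost entry strictly greater than the inserted value down to the next row. The recording tableau Q records, in position (i, j), the step at which that cell was added to P.
  Insert 8 (step 1): P = [8];  Q = [1]
  Insert 5 (step 2): P = [5] / [8];  Q = [1] / [2]
  Insert 2 (step 3): P = [2] / [5] / [8];  Q = [1] / [2] / [3]
  Insert 7 (step 4): P = [2, 7] / [5] / [8];  Q = [1, 4] / [2] / [3]
  Insert 1 (step 5): P = [1, 7] / [2] / [5] / [8];  Q = [1, 4] / [2] / [3] / [5]
  Insert 4 (step 6): P = [1, 4] / [2, 7] / [5] / [8];  Q = [1, 4] / [2, 6] / [3] / [5]
  Insert 6 (step 7): P = [1, 4, 6] / [2, 7] / [5] / [8];  Q = [1, 4, 7] / [2, 6] / [3] / [5]
  Insert 3 (step 8): P = [1, 3, 6] / [2, 4] / [5, 7] / [8];  Q = [1, 4, 7] / [2, 6] / [3, 8] / [5]
Final shape: (3, 2, 2, 1).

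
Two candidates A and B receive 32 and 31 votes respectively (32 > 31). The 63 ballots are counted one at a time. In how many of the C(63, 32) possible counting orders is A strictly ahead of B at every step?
Strict-lead orderings = 14544636039226909

Total orderings of the 63 votes with 32 for A: C(63, 32) = 916312070471295267. By the Bertrand ballot formula (Cycle Lemma / reflection principle), the number of orderings in which A is strictly ahead of B throughout is (p − q)/(p + q) · C(p + q, p) = (32 − 31)/(32 + 31) · 916312070471295267 = 14544636039226909.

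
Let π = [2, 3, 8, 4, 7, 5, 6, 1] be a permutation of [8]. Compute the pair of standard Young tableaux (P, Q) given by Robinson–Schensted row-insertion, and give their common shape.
P = [1, 3, 4, 5, 6] / [2] / [7] / [8];  Q = [1, 2, 3, 5, 7] / [4] / [6] / [8];  common shape = (5, 1, 1, 1)

Row-insert the values π_1, π_2, … into P one at a time, bumping the leftmost entry strictly greater than the inserted value down to the next row. The recording tableau Q records, in position (i, j), the step at which that cell was added to P.
  Insert 2 (step 1): P = [2];  Q = [1]
  Insert 3 (step 2): P = [2, 3];  Q = [1, 2]
  Insert 8 (step 3): P = [2, 3, 8];  Q = [1, 2, 3]
  Insert 4 (step 4): P = [2, 3, 4] / [8];  Q = [1, 2, 3] / [4]
  Insert 7 (step 5): P = [2, 3, 4, 7] / [8];  Q = [1, 2, 3, 5] / [4]
  Insert 5 (step 6): P = [2, 3, 4, 5] / [7] / [8];  Q = [1, 2, 3, 5] / [4] / [6]
  Insert 6 (step 7): P = [2, 3, 4, 5, 6] / [7] / [8];  Q = [1, 2, 3, 5, 7] / [4] / [6]
  Insert 1 (step 8): P = [1, 3, 4, 5, 6] / [2] / [7] / [8];  Q = [1, 2, 3, 5, 7] / [4] / [6] / [8]
Final shape: (5, 1, 1, 1).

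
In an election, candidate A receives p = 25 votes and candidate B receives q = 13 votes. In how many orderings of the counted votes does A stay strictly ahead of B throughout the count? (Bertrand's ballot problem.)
Strict-lead orderings = 1709984304

Total orderings of the 38 votes with 25 for A: C(38, 25) = 5414950296. By the Bertrand ballot formula (Cycle Lemma / reflection principle), the number of orderings in which A is strictly ahead of B throughout is (p − q)/(p + q) · C(p + q, p) = (25 − 13)/(25 + 13) · 5414950296 = 1709984304.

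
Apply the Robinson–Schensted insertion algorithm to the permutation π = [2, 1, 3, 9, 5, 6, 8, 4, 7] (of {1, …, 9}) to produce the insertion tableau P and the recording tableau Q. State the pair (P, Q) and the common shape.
P = [1, 3, 4, 6, 7] / [2, 5, 8] / [9];  Q = [1, 3, 4, 6, 7] / [2, 5, 9] / [8];  common shape = (5, 3, 1)

Row-insert the values π_1, π_2, … into P one at a time, bumping the leftmost entry strictly greater than the inserted value down to the next row. The recording tableau Q records, in position (i, j), the step at which that cell was added to P.
  Insert 2 (step 1): P = [2];  Q = [1]
  Insert 1 (step 2): P = [1] / [2];  Q = [1] / [2]
  Insert 3 (step 3): P = [1, 3] / [2];  Q = [1, 3] / [2]
  Insert 9 (step 4): P = [1, 3, 9] / [2];  Q = [1, 3, 4] / [2]
  Insert 5 (step 5): P = [1, 3, 5] / [2, 9];  Q = [1, 3, 4] / [2, 5]
  Insert 6 (step 6): P = [1, 3, 5, 6] / [2, 9];  Q = [1, 3, 4, 6] / [2, 5]
  Insert 8 (step 7): P = [1, 3, 5, 6, 8] / [2, 9];  Q = [1, 3, 4, 6, 7] / [2, 5]
  Insert 4 (step 8): P = [1, 3, 4, 6, 8] / [2, 5] / [9];  Q = [1, 3, 4, 6, 7] / [2, 5] / [8]
  Insert 7 (step 9): P = [1, 3, 4, 6, 7] / [2, 5, 8] / [9];  Q = [1, 3, 4, 6, 7] / [2, 5, 9] / [8]
Final shape: (5, 3, 1).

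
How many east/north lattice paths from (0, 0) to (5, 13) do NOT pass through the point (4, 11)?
Number of paths = 4473

Total paths from (0, 0) to (5, 13): C(18, 5) = 8568. Paths through (4, 11): (paths (0, 0) → (4, 11)) × (paths (4, 11) → (5, 13)) = C(15, 4) · C(3, 1) = 1365 · 3 = 4095. Avoidance count = 8568 − 4095 = 4473.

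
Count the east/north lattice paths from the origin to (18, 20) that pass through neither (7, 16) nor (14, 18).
Number of paths = 26304212085

Inclusion–exclusion. Total paths: C(38, 18) = 33578000610. Through P₁: C(23, 7)·C(15, 11) = 334639305. Through P₂: C(32, 14)·C(6, 4) = 7071534000. Since P₁ is strictly southwest of P₂, a monotone path through both must visit P₁ then P₂; paths through both = C(23, 7)·C(9, 7)·C(6, 4) = 132384780. Avoid both = 33578000610 − 334639305 − 7071534000 + 132384780 = 26304212085.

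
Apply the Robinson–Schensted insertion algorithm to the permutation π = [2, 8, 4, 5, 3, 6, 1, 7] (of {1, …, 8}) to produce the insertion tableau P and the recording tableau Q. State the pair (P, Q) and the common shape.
P = [1, 3, 5, 6, 7] / [2] / [4] / [8];  Q = [1, 2, 4, 6, 8] / [3] / [5] / [7];  common shape = (5, 1, 1, 1)

Row-insert the values π_1, π_2, … into P one at a time, bumping the leftmost entry strictly greater than the inserted value down to the next row. The recording tableau Q records, in position (i, j), the step at which that cell was added to P.
  Insert 2 (step 1): P = [2];  Q = [1]
  Insert 8 (step 2): P = [2, 8];  Q = [1, 2]
  Insert 4 (step 3): P = [2, 4] / [8];  Q = [1, 2] / [3]
  Insert 5 (step 4): P = [2, 4, 5] / [8];  Q = [1, 2, 4] / [3]
  Insert 3 (step 5): P = [2, 3, 5] / [4] / [8];  Q = [1, 2, 4] / [3] / [5]
  Insert 6 (step 6): P = [2, 3, 5, 6] / [4] / [8];  Q = [1, 2, 4, 6] / [3] / [5]
  Insert 1 (step 7): P = [1, 3, 5, 6] / [2] / [4] / [8];  Q = [1, 2, 4, 6] / [3] / [5] / [7]
  Insert 7 (step 8): P = [1, 3, 5, 6, 7] / [2] / [4] / [8];  Q = [1, 2, 4, 6, 8] / [3] / [5] / [7]
Final shape: (5, 1, 1, 1).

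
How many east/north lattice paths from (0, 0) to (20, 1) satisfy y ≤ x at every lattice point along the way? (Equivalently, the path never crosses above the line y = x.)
Number of paths = 20

By the reflection principle (André's argument), the number of monotone paths to (20, 1) with n ≤ m that never go above y = x is C(21, 20) − C(21, 21) = 21 − 1 = 20.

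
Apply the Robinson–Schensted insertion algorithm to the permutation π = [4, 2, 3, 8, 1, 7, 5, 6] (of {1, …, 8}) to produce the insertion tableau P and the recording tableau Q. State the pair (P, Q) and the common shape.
P = [1, 3, 5, 6] / [2, 7] / [4, 8];  Q = [1, 3, 4, 8] / [2, 6] / [5, 7];  common shape = (4, 2, 2)

Row-insert the values π_1, π_2, … into P one at a time, bumping the leftmost entry strictly greater than the inserted value down to the next row. The recording tableau Q records, in position (i, j), the step at which that cell was added to P.
  Insert 4 (step 1): P = [4];  Q = [1]
  Insert 2 (step 2): P = [2] / [4];  Q = [1] / [2]
  Insert 3 (step 3): P = [2, 3] / [4];  Q = [1, 3] / [2]
  Insert 8 (step 4): P = [2, 3, 8] / [4];  Q = [1, 3, 4] / [2]
  Insert 1 (step 5): P = [1, 3, 8] / [2] / [4];  Q = [1, 3, 4] / [2] / [5]
  Insert 7 (step 6): P = [1, 3, 7] / [2, 8] / [4];  Q = [1, 3, 4] / [2, 6] / [5]
  Insert 5 (step 7): P = [1, 3, 5] / [2, 7] / [4, 8];  Q = [1, 3, 4] / [2, 6] / [5, 7]
  Insert 6 (step 8): P = [1, 3, 5, 6] / [2, 7] / [4, 8];  Q = [1, 3, 4, 8] / [2, 6] / [5, 7]
Final shape: (4, 2, 2).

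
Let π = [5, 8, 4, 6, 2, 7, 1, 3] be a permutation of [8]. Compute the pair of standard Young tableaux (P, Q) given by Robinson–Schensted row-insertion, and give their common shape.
P = [1, 3, 7] / [2, 6] / [4, 8] / [5];  Q = [1, 2, 6] / [3, 4] / [5, 8] / [7];  common shape = (3, 2, 2, 1)

Row-insert the values π_1, π_2, … into P one at a time, bumping the leftmost entry strictly greater than the inserted value down to the next row. The recording tableau Q records, in position (i, j), the step at which that cell was added to P.
  Insert 5 (step 1): P = [5];  Q = [1]
  Insert 8 (step 2): P = [5, 8];  Q = [1, 2]
  Insert 4 (step 3): P = [4, 8] / [5];  Q = [1, 2] / [3]
  Insert 6 (step 4): P = [4, 6] / [5, 8];  Q = [1, 2] / [3, 4]
  Insert 2 (step 5): P = [2, 6] / [4, 8] / [5];  Q = [1, 2] / [3, 4] / [5]
  Insert 7 (step 6): P = [2, 6, 7] / [4, 8] / [5];  Q = [1, 2, 6] / [3, 4] / [5]
  Insert 1 (step 7): P = [1, 6, 7] / [2, 8] / [4] / [5];  Q = [1, 2, 6] / [3, 4] / [5] / [7]
  Insert 3 (step 8): P = [1, 3, 7] / [2, 6] / [4, 8] / [5];  Q = [1, 2, 6] / [3, 4] / [5, 8] / [7]
Final shape: (3, 2, 2, 1).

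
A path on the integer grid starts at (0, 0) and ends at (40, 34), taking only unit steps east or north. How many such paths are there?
Number of paths = 1373222113855042069878

A monotone lattice path from (0, 0) to (40, 34) consists of 40 east steps and 34 north steps in some order, so it is determined by which 40 of the 74 steps are east. The count is C(74, 40) = 1373222113855042069878.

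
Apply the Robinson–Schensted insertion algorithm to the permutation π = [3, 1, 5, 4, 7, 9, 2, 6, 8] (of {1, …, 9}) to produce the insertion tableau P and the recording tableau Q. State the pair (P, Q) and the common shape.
P = [1, 2, 6, 8] / [3, 4, 7, 9] / [5];  Q = [1, 3, 5, 6] / [2, 4, 8, 9] / [7];  common shape = (4, 4, 1)

Row-insert the values π_1, π_2, … into P one at a time, bumping the leftmost entry strictly greater than the inserted value down to the next row. The recording tableau Q records, in position (i, j), the step at which that cell was added to P.
  Insert 3 (step 1): P = [3];  Q = [1]
  Insert 1 (step 2): P = [1] / [3];  Q = [1] / [2]
  Insert 5 (step 3): P = [1, 5] / [3];  Q = [1, 3] / [2]
  Insert 4 (step 4): P = [1, 4] / [3, 5];  Q = [1, 3] / [2, 4]
  Insert 7 (step 5): P = [1, 4, 7] / [3, 5];  Q = [1, 3, 5] / [2, 4]
  Insert 9 (step 6): P = [1, 4, 7, 9] / [3, 5];  Q = [1, 3, 5, 6] / [2, 4]
  Insert 2 (step 7): P = [1, 2, 7, 9] / [3, 4] / [5];  Q = [1, 3, 5, 6] / [2, 4] / [7]
  Insert 6 (step 8): P = [1, 2, 6, 9] / [3, 4, 7] / [5];  Q = [1, 3, 5, 6] / [2, 4, 8] / [7]
  Insert 8 (step 9): P = [1, 2, 6, 8] / [3, 4, 7, 9] / [5];  Q = [1, 3, 5, 6] / [2, 4, 8, 9] / [7]
Final shape: (4, 4, 1).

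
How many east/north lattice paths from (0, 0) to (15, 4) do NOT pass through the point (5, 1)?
Number of paths = 2160

Total paths from (0, 0) to (15, 4): C(19, 15) = 3876. Paths through (5, 1): (paths (0, 0) → (5, 1)) × (paths (5, 1) → (15, 4)) = C(6, 5) · C(13, 10) = 6 · 286 = 1716. Avoidance count = 3876 − 1716 = 2160.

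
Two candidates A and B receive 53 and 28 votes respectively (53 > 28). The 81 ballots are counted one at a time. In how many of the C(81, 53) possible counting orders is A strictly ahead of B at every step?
Strict-lead orderings = 1372785385417768454000

Total orderings of the 81 votes with 53 for A: C(81, 53) = 4447824648753569790960. By the Bertrand ballot formula (Cycle Lemma / reflection principle), the number of orderings in which A is strictly ahead of B throughout is (p − q)/(p + q) · C(p + q, p) = (53 − 28)/(53 + 28) · 4447824648753569790960 = 1372785385417768454000.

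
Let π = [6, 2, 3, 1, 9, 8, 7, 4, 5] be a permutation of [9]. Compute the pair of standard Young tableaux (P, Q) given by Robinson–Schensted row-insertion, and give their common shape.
P = [1, 3, 4, 5] / [2, 7] / [6, 8] / [9];  Q = [1, 3, 5, 9] / [2, 6] / [4, 7] / [8];  common shape = (4, 2, 2, 1)

Row-insert the values π_1, π_2, … into P one at a time, bumping the leftmost entry strictly greater than the inserted value down to the next row. The recording tableau Q records, in position (i, j), the step at which that cell was added to P.
  Insert 6 (step 1): P = [6];  Q = [1]
  Insert 2 (step 2): P = [2] / [6];  Q = [1] / [2]
  Insert 3 (step 3): P = [2, 3] / [6];  Q = [1, 3] / [2]
  Insert 1 (step 4): P = [1, 3] / [2] / [6];  Q = [1, 3] / [2] / [4]
  Insert 9 (step 5): P = [1, 3, 9] / [2] / [6];  Q = [1, 3, 5] / [2] / [4]
  Insert 8 (step 6): P = [1, 3, 8] / [2, 9] / [6];  Q = [1, 3, 5] / [2, 6] / [4]
  Insert 7 (step 7): P = [1, 3, 7] / [2, 8] / [6, 9];  Q = [1, 3, 5] / [2, 6] / [4, 7]
  Insert 4 (step 8): P = [1, 3, 4] / [2, 7] / [6, 8] / [9];  Q = [1, 3, 5] / [2, 6] / [4, 7] / [8]
  Insert 5 (step 9): P = [1, 3, 4, 5] / [2, 7] / [6, 8] / [9];  Q = [1, 3, 5, 9] / [2, 6] / [4, 7] / [8]
Final shape: (4, 2, 2, 1).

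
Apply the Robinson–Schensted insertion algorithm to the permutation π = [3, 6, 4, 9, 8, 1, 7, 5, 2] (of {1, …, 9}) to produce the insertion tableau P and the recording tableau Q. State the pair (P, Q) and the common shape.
P = [1, 2, 5] / [3, 4] / [6, 7] / [8] / [9];  Q = [1, 2, 4] / [3, 5] / [6, 7] / [8] / [9];  common shape = (3, 2, 2, 1, 1)

Row-insert the values π_1, π_2, … into P one at a time, bumping the leftmost entry strictly greater than the inserted value down to the next row. The recording tableau Q records, in position (i, j), the step at which that cell was added to P.
  Insert 3 (step 1): P = [3];  Q = [1]
  Insert 6 (step 2): P = [3, 6];  Q = [1, 2]
  Insert 4 (step 3): P = [3, 4] / [6];  Q = [1, 2] / [3]
  Insert 9 (step 4): P = [3, 4, 9] / [6];  Q = [1, 2, 4] / [3]
  Insert 8 (step 5): P = [3, 4, 8] / [6, 9];  Q = [1, 2, 4] / [3, 5]
  Insert 1 (step 6): P = [1, 4, 8] / [3, 9] / [6];  Q = [1, 2, 4] / [3, 5] / [6]
  Insert 7 (step 7): P = [1, 4, 7] / [3, 8] / [6, 9];  Q = [1, 2, 4] / [3, 5] / [6, 7]
  Insert 5 (step 8): P = [1, 4, 5] / [3, 7] / [6, 8] / [9];  Q = [1, 2, 4] / [3, 5] / [6, 7] / [8]
  Insert 2 (step 9): P = [1, 2, 5] / [3, 4] / [6, 7] / [8] / [9];  Q = [1, 2, 4] / [3, 5] / [6, 7] / [8] / [9]
Final shape: (3, 2, 2, 1, 1).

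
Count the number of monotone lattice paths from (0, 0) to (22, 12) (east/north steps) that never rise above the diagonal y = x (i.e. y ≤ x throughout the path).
Number of paths = 262256280

By the reflection principle (André's argument), the number of monotone paths to (22, 12) with n ≤ m that never go above y = x is C(34, 22) − C(34, 23) = 548354040 − 286097760 = 262256280.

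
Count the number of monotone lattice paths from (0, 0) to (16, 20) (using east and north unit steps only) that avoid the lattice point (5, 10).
Number of paths = 6248665962

Total paths from (0, 0) to (16, 20): C(36, 16) = 7307872110. Paths through (5, 10): (paths (0, 0) → (5, 10)) × (paths (5, 10) → (16, 20)) = C(15, 5) · C(21, 11) = 3003 · 352716 = 1059206148. Avoidance count = 7307872110 − 1059206148 = 6248665962.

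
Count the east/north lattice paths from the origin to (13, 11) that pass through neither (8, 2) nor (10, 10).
Number of paths = 1675130

Inclusion–exclusion. Total paths: C(24, 13) = 2496144. Through P₁: C(10, 8)·C(14, 5) = 90090. Through P₂: C(20, 10)·C(4, 3) = 739024. Since P₁ is strictly southwest of P₂, a monotone path through both must visit P₁ then P₂; paths through both = C(10, 8)·C(10, 2)·C(4, 3) = 8100. Avoid both = 2496144 − 90090 − 739024 + 8100 = 1675130.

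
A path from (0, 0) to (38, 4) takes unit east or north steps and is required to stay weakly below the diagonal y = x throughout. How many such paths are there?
Number of paths = 100450

By the reflection principle (André's argument), the number of monotone paths to (38, 4) with n ≤ m that never go above y = x is C(42, 38) − C(42, 39) = 111930 − 11480 = 100450.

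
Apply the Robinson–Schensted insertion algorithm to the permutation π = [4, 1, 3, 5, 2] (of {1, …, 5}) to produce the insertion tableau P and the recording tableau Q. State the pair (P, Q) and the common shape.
P = [1, 2, 5] / [3] / [4];  Q = [1, 3, 4] / [2] / [5];  common shape = (3, 1, 1)

Row-insert the values π_1, π_2, … into P one at a time, bumping the leftmost entry strictly greater than the inserted value down to the next row. The recording tableau Q records, in position (i, j), the step at which that cell was added to P.
  Insert 4 (step 1): P = [4];  Q = [1]
  Insert 1 (step 2): P = [1] / [4];  Q = [1] / [2]
  Insert 3 (step 3): P = [1, 3] / [4];  Q = [1, 3] / [2]
  Insert 5 (step 4): P = [1, 3, 5] / [4];  Q = [1, 3, 4] / [2]
  Insert 2 (step 5): P = [1, 2, 5] / [3] / [4];  Q = [1, 3, 4] / [2] / [5]
Final shape: (3, 1, 1).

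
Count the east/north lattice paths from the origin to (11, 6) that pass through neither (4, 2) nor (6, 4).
Number of paths = 4906

Inclusion–exclusion. Total paths: C(17, 11) = 12376. Through P₁: C(6, 4)·C(11, 7) = 4950. Through P₂: C(10, 6)·C(7, 5) = 4410. Since P₁ is strictly southwest of P₂, a monotone path through both must visit P₁ then P₂; paths through both = C(6, 4)·C(4, 2)·C(7, 5) = 1890. Avoid both = 12376 − 4950 − 4410 + 1890 = 4906.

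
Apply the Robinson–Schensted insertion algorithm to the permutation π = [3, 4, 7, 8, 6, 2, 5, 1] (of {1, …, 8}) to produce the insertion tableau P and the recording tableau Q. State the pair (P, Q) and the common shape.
P = [1, 4, 5, 8] / [2, 6] / [3] / [7];  Q = [1, 2, 3, 4] / [5, 7] / [6] / [8];  common shape = (4, 2, 1, 1)

Row-insert the values π_1, π_2, … into P one at a time, bumping the leftmost entry strictly greater than the inserted value down to the next row. The recording tableau Q records, in position (i, j), the step at which that cell was added to P.
  Insert 3 (step 1): P = [3];  Q = [1]
  Insert 4 (step 2): P = [3, 4];  Q = [1, 2]
  Insert 7 (step 3): P = [3, 4, 7];  Q = [1, 2, 3]
  Insert 8 (step 4): P = [3, 4, 7, 8];  Q = [1, 2, 3, 4]
  Insert 6 (step 5): P = [3, 4, 6, 8] / [7];  Q = [1, 2, 3, 4] / [5]
  Insert 2 (step 6): P = [2, 4, 6, 8] / [3] / [7];  Q = [1, 2, 3, 4] / [5] / [6]
  Insert 5 (step 7): P = [2, 4, 5, 8] / [3, 6] / [7];  Q = [1, 2, 3, 4] / [5, 7] / [6]
  Insert 1 (step 8): P = [1, 4, 5, 8] / [2, 6] / [3] / [7];  Q = [1, 2, 3, 4] / [5, 7] / [6] / [8]
Final shape: (4, 2, 1, 1).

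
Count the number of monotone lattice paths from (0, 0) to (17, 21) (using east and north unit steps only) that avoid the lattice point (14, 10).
Number of paths = 28067246196

Total paths from (0, 0) to (17, 21): C(38, 17) = 28781143380. Paths through (14, 10): (paths (0, 0) → (14, 10)) × (paths (14, 10) → (17, 21)) = C(24, 14) · C(14, 3) = 1961256 · 364 = 713897184. Avoidance count = 28781143380 − 713897184 = 28067246196.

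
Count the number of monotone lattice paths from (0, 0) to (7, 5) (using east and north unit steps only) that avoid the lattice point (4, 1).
Number of paths = 617

Total paths from (0, 0) to (7, 5): C(12, 7) = 792. Paths through (4, 1): (paths (0, 0) → (4, 1)) × (paths (4, 1) → (7, 5)) = C(5, 4) · C(7, 3) = 5 · 35 = 175. Avoidance count = 792 − 175 = 617.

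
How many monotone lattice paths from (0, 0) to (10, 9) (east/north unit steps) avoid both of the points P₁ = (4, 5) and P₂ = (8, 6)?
Number of paths = 42188

Inclusion–exclusion. Total paths: C(19, 10) = 92378. Through P₁: C(9, 4)·C(10, 6) = 26460. Through P₂: C(14, 8)·C(5, 2) = 30030. Since P₁ is strictly southwest of P₂, a monotone path through both must visit P₁ then P₂; paths through both = C(9, 4)·C(5, 4)·C(5, 2) = 6300. Avoid both = 92378 − 26460 − 30030 + 6300 = 42188.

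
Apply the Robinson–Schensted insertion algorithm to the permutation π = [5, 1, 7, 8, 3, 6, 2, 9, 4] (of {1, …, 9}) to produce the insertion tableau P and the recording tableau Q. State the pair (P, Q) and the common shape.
P = [1, 2, 4, 9] / [3, 6, 8] / [5, 7];  Q = [1, 3, 4, 8] / [2, 5, 6] / [7, 9];  common shape = (4, 3, 2)

Row-insert the values π_1, π_2, … into P one at a time, bumping the leftmost entry strictly greater than the inserted value down to the next row. The recording tableau Q records, in position (i, j), the step at which that cell was added to P.
  Insert 5 (step 1): P = [5];  Q = [1]
  Insert 1 (step 2): P = [1] / [5];  Q = [1] / [2]
  Insert 7 (step 3): P = [1, 7] / [5];  Q = [1, 3] / [2]
  Insert 8 (step 4): P = [1, 7, 8] / [5];  Q = [1, 3, 4] / [2]
  Insert 3 (step 5): P = [1, 3, 8] / [5, 7];  Q = [1, 3, 4] / [2, 5]
  Insert 6 (step 6): P = [1, 3, 6] / [5, 7, 8];  Q = [1, 3, 4] / [2, 5, 6]
  Insert 2 (step 7): P = [1, 2, 6] / [3, 7, 8] / [5];  Q = [1, 3, 4] / [2, 5, 6] / [7]
  Insert 9 (step 8): P = [1, 2, 6, 9] / [3, 7, 8] / [5];  Q = [1, 3, 4, 8] / [2, 5, 6] / [7]
  Insert 4 (step 9): P = [1, 2, 4, 9] / [3, 6, 8] / [5, 7];  Q = [1, 3, 4, 8] / [2, 5, 6] / [7, 9]
Final shape: (4, 3, 2).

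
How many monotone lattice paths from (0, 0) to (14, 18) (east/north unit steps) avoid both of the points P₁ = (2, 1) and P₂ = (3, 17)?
Number of paths = 315734727

Inclusion–exclusion. Total paths: C(32, 14) = 471435600. Through P₁: C(3, 2)·C(29, 12) = 155687805. Through P₂: C(20, 3)·C(12, 11) = 13680. Since P₁ is strictly southwest of P₂, a monotone path through both must visit P₁ then P₂; paths through both = C(3, 2)·C(17, 1)·C(12, 11) = 612. Avoid both = 471435600 − 155687805 − 13680 + 612 = 315734727.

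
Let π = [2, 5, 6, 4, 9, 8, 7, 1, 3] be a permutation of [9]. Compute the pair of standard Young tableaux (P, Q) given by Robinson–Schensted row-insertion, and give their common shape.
P = [1, 3, 6, 7] / [2, 4] / [5, 8] / [9];  Q = [1, 2, 3, 5] / [4, 6] / [7, 9] / [8];  common shape = (4, 2, 2, 1)

Row-insert the values π_1, π_2, … into P one at a time, bumping the leftmost entry strictly greater than the inserted value down to the next row. The recording tableau Q records, in position (i, j), the step at which that cell was added to P.
  Insert 2 (step 1): P = [2];  Q = [1]
  Insert 5 (step 2): P = [2, 5];  Q = [1, 2]
  Insert 6 (step 3): P = [2, 5, 6];  Q = [1, 2, 3]
  Insert 4 (step 4): P = [2, 4, 6] / [5];  Q = [1, 2, 3] / [4]
  Insert 9 (step 5): P = [2, 4, 6, 9] / [5];  Q = [1, 2, 3, 5] / [4]
  Insert 8 (step 6): P = [2, 4, 6, 8] / [5, 9];  Q = [1, 2, 3, 5] / [4, 6]
  Insert 7 (step 7): P = [2, 4, 6, 7] / [5, 8] / [9];  Q = [1, 2, 3, 5] / [4, 6] / [7]
  Insert 1 (step 8): P = [1, 4, 6, 7] / [2, 8] / [5] / [9];  Q = [1, 2, 3, 5] / [4, 6] / [7] / [8]
  Insert 3 (step 9): P = [1, 3, 6, 7] / [2, 4] / [5, 8] / [9];  Q = [1, 2, 3, 5] / [4, 6] / [7, 9] / [8]
Final shape: (4, 2, 2, 1).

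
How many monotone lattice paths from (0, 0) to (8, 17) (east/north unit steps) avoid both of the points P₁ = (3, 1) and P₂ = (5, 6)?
Number of paths = 862587

Inclusion–exclusion. Total paths: C(25, 8) = 1081575. Through P₁: C(4, 3)·C(21, 5) = 81396. Through P₂: C(11, 5)·C(14, 3) = 168168. Since P₁ is strictly southwest of P₂, a monotone path through both must visit P₁ then P₂; paths through both = C(4, 3)·C(7, 2)·C(14, 3) = 30576. Avoid both = 1081575 − 81396 − 168168 + 30576 = 862587.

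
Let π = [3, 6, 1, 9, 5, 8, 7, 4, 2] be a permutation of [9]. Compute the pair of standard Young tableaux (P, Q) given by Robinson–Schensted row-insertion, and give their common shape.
P = [1, 2, 7] / [3, 4, 8] / [5] / [6] / [9];  Q = [1, 2, 4] / [3, 5, 6] / [7] / [8] / [9];  common shape = (3, 3, 1, 1, 1)

Row-insert the values π_1, π_2, … into P one at a time, bumping the leftmost entry strictly greater than the inserted value down to the next row. The recording tableau Q records, in position (i, j), the step at which that cell was added to P.
  Insert 3 (step 1): P = [3];  Q = [1]
  Insert 6 (step 2): P = [3, 6];  Q = [1, 2]
  Insert 1 (step 3): P = [1, 6] / [3];  Q = [1, 2] / [3]
  Insert 9 (step 4): P = [1, 6, 9] / [3];  Q = [1, 2, 4] / [3]
  Insert 5 (step 5): P = [1, 5, 9] / [3, 6];  Q = [1, 2, 4] / [3, 5]
  Insert 8 (step 6): P = [1, 5, 8] / [3, 6, 9];  Q = [1, 2, 4] / [3, 5, 6]
  Insert 7 (step 7): P = [1, 5, 7] / [3, 6, 8] / [9];  Q = [1, 2, 4] / [3, 5, 6] / [7]
  Insert 4 (step 8): P = [1, 4, 7] / [3, 5, 8] / [6] / [9];  Q = [1, 2, 4] / [3, 5, 6] / [7] / [8]
  Insert 2 (step 9): P = [1, 2, 7] / [3, 4, 8] / [5] / [6] / [9];  Q = [1, 2, 4] / [3, 5, 6] / [7] / [8] / [9]
Final shape: (3, 3, 1, 1, 1).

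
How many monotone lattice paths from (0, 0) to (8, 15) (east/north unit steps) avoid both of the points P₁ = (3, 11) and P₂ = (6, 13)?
Number of paths = 303498

Inclusion–exclusion. Total paths: C(23, 8) = 490314. Through P₁: C(14, 3)·C(9, 5) = 45864. Through P₂: C(19, 6)·C(4, 2) = 162792. Since P₁ is strictly southwest of P₂, a monotone path through both must visit P₁ then P₂; paths through both = C(14, 3)·C(5, 3)·C(4, 2) = 21840. Avoid both = 490314 − 45864 − 162792 + 21840 = 303498.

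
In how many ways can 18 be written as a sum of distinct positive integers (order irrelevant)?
q(18) = 46

A partition into distinct parts is a strictly decreasing sequence summing to n. The recurrence d(n, m) = d(n, m−1) + d(n−m, m−1) (use part m at most once) with q(n) = d(n, n) gives q(18) = 46. (Euler's theorem: # distinct-part partitions = # odd-part partitions.)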